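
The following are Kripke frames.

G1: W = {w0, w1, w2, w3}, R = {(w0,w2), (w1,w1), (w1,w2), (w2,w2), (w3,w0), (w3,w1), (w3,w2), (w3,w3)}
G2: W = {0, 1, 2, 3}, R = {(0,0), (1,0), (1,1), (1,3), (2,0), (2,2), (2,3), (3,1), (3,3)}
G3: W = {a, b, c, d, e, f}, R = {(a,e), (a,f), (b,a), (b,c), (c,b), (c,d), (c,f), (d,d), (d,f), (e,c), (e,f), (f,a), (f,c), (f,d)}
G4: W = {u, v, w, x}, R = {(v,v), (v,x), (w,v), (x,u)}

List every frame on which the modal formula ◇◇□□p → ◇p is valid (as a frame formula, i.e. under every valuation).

Frame correspondent (Sahlqvist): ∀x ∀y (xR²y → ∃w (yR²w ∧ xRw)) — i.e. a generalized confluence (Geach) condition.
G1: satisfies the condition.
G2: fails — 3R²0 but no w with 0R²w and 3Rw.
G3: fails — bR²b but no w with bR²w and bRw.
G4: fails — vR²u but no t with uR²t and vRt.

G1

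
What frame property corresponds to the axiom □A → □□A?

transitivity: ∀x ∀y ∀z (Rxy ∧ Ryz → Rxz)

Suppose □A→□□A is valid. Take Rxy, Ryz and set V(A)={w : Rxw}. Then □A at x, so □□A at x, so □A at y, so A at z, i.e. Rxz.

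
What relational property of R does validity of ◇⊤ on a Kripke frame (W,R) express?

seriality: ∀x ∃y Rxy

◇⊤ holds at w iff w has a successor, so frame-validity of ◇⊤ is exactly seriality. Equivalently via □ψ → ◇ψ:
Suppose □ψ→◇ψ is valid. At any x set V(ψ)=W. Then □ψ at x, so ◇ψ at x, so x has a successor.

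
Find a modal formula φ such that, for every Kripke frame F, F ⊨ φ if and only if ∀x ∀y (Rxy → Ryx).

s → □◇s

The condition is symmetry. The B schema s → □◇s defines it.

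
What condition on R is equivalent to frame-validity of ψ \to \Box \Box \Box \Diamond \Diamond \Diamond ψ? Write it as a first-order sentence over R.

\forall x \forall z (x R^3 z \to \exists w (x = w \wedge z R^3 w))

This is a Sahlqvist (Geach-type) schema ◇^0□^0ψ → □^3◇^3ψ.
First-order correspondent: \forall x \forall z (x R^3 z \to \exists w (x = w \wedge z R^3 w)).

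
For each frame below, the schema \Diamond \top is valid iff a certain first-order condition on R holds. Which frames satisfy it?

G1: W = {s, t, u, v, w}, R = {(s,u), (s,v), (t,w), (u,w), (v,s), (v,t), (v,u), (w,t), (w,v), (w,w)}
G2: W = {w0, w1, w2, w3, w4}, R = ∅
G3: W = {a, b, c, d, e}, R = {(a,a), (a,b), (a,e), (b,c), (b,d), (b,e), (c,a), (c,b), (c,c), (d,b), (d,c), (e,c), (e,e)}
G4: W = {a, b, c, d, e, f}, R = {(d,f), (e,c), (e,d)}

Frame correspondent (Sahlqvist): \forall x \exists y Rxy — i.e. seriality.
G1: ✓.
G2: fails — world w0 has no successor.
G3: ✓.
G4: fails — world a has no successor.
Valid on: G1, G3.

G1, G3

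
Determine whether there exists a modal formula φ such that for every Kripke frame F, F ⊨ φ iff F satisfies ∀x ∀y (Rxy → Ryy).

Definable; □(□q → q) defines it

This is a Sahlqvist condition; the T□ axiom □(□q → q) defines it.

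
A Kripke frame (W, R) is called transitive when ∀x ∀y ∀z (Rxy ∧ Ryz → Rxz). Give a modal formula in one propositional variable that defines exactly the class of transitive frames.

□p → □□p

The condition is transitivity. The 4 schema □p → □□p defines it.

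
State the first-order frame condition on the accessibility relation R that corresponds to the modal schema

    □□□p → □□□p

This is a Sahlqvist (Geach-type) schema ◇^0□^3p → □^3◇^0p.
Minimal-valuation argument: fix x; take any y with xR^0y and any z with xR^3z. Set V(p) to the set of worlds R-reachable from y in exactly 3 steps. Then □^3p holds at y, so the antecedent holds at x; validity forces ◇^0p at z, giving a w with zR^0w and yR^3w.
First-order correspondent: ∀x ∀z (xR³z → ∃w (xR³w ∧ z = w)).

∀x ∀z (xR³z → ∃w (xR³w ∧ z = w))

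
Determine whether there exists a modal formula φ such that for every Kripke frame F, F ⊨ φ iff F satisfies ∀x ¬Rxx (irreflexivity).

No — not modally definable

Any modally definable frame class is closed under surjective bounded morphisms.
The 3-cycle (worlds a,b,c with a→b→c→a) is irreflexive, and the map sending every world to a single reflexive point • is a surjective bounded morphism (forth: every edge maps to (•,•); back: every world has a successor). So any modal formula valid on the 3-cycle is also valid on the reflexive point, which is not irreflexive.
So the class is not modally definable.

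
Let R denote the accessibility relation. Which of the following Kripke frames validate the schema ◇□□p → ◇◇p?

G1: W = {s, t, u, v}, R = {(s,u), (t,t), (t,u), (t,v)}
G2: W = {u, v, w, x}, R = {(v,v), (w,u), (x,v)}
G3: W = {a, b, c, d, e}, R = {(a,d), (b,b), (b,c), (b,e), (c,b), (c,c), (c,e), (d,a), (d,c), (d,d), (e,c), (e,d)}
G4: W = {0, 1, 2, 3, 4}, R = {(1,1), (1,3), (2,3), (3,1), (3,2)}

The schema corresponds to a generalized confluence (Geach) condition: ∀x ∀y (xRy → ∃w (yR²w ∧ xR²w)).
G1: fails — sRu but no w with uR²w and sR²w.
G2: fails — wRu but no t with uR²t and wR²t.
G3: ✓.
G4: ✓.
Valid on: G3, G4.

G3, G4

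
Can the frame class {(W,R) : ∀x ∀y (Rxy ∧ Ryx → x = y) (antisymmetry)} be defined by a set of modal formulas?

No — not modally definable

If a class were modally definable it would be closed under surjective bounded morphisms (Goldblatt–Thomason).
The 6-cycle (worlds s,t,u,v,w,x with s→t→u→v→w→x→s) is antisymmetric. Sending even-indexed worlds to s and odd-indexed worlds to t is a surjective bounded morphism onto the two-world frame with s↔t, which is not antisymmetric.
Hence antisymmetry is not modally definable.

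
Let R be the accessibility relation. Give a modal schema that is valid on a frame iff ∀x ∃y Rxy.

□ψ → ◇ψ

This is seriality; the standard corresponding axiom is D: □ψ → ◇ψ.
Suppose □ψ→◇ψ is valid. At any x set V(ψ)=W. Then □ψ at x, so ◇ψ at x, so x has a successor.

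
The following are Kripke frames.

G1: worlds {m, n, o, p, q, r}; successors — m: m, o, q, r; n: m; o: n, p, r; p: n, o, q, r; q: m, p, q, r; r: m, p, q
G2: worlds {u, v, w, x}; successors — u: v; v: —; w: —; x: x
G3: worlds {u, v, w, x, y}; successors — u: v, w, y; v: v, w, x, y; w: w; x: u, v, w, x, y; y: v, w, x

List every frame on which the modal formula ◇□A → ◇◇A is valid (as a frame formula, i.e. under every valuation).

The schema corresponds to a generalized confluence (Geach) condition: ∀x ∀y (xRy → ∃w (yRw ∧ xR²w)).
G1: condition met.
G2: fails — uRv but no t with vRt and uR²t.
G3: condition met.

G1, G3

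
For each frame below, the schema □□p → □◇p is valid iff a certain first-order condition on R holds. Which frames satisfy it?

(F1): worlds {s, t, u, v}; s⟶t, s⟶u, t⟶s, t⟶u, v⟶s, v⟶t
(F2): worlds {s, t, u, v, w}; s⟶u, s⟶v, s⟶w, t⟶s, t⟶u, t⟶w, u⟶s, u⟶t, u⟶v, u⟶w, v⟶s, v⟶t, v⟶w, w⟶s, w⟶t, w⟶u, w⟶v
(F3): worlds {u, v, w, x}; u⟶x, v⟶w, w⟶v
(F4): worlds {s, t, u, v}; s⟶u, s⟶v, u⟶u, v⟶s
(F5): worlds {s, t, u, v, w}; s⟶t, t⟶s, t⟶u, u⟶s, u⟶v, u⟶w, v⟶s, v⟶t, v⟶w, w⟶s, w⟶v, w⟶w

Frame correspondent (Sahlqvist): ∀x ∀z (xRz → ∃w (xR²w ∧ zRw)) — i.e. a generalized confluence (Geach) condition.
(F1): fails — sRu but no w with sR²w and uRw.
(F2): holds.
(F3): fails — uRx but no t with uR²t and xRt.
(F4): holds.
(F5): holds.

(F2), (F4), (F5)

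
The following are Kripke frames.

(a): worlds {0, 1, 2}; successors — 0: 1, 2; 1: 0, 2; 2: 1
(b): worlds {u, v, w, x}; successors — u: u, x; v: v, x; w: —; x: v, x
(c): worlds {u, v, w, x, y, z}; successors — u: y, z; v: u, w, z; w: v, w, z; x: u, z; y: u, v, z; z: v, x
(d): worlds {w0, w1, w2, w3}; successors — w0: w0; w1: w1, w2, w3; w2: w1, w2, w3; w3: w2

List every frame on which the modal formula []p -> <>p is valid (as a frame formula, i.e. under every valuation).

Frame correspondent (Sahlqvist): forall x exists y Rxy — i.e. seriality.
(a): ✓.
(b): fails — world w has no successor.
(c): ✓.
(d): ✓.

(a), (c), (d)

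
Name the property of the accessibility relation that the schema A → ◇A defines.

Replacing A by ¬A and contraposing gives the equivalent schema □A → A.
Suppose □A→A is valid. At any x set V(A)={w : Rxw}. Then □A holds at x, so A holds at x, i.e. Rxx.
Conversely, on a frame with reflexivity the schema holds at every world under every valuation.
Frame condition: ∀x Rxx.

reflexivity: ∀x Rxx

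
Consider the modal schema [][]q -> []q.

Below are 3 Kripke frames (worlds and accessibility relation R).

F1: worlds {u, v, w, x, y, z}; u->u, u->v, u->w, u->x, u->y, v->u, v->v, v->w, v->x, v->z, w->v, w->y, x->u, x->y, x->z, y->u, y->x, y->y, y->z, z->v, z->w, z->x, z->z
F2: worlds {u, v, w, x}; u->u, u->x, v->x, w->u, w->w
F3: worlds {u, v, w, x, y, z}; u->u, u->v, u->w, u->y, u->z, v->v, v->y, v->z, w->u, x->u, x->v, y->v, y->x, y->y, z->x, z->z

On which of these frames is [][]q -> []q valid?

This is the axiom for density; its first-order frame correspondent is forall x forall y (Rxy -> exists z (Rxz & Rzy)).
F1: holds.
F2: fails — Rvx but no z with Rvz and Rzx.
F3: holds.

F1, F3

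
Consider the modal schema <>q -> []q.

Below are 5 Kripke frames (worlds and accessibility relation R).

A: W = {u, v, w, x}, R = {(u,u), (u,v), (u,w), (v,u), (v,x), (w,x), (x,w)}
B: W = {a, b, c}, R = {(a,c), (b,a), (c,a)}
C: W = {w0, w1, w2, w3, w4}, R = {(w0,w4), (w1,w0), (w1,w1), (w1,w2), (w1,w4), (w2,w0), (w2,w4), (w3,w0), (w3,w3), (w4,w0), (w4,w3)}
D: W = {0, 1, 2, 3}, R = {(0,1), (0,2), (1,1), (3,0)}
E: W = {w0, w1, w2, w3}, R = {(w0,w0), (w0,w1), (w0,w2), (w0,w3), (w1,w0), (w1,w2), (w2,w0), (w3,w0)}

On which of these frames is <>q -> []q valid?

B

This is the axiom for partial functionality; its first-order frame correspondent is forall x forall y forall z (Rxy & Rxz -> y = z).
A: fails — u sees both u and v.
B: condition met.
C: fails — w1 sees both w0 and w1.
D: fails — 0 sees both 1 and 2.
E: fails — w0 sees both w0 and w1.
Valid on: B.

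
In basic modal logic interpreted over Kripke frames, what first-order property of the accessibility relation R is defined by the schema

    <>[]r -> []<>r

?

Suppose ◇□r→□◇r is valid. Take Rxy, Rxz and set V(r)={w : Ryw}. Then □r at y so ◇□r at x, so □◇r at x, so ◇r at z, giving w with Rzw and Ryw.

convergence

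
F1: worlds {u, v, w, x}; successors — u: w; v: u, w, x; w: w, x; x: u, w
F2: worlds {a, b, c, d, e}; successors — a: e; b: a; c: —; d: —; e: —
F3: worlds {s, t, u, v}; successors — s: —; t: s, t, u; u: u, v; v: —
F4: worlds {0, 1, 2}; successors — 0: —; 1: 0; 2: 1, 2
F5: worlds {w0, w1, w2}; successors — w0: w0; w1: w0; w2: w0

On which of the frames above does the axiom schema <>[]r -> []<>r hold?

This is the axiom for convergence; its first-order frame correspondent is forall x forall y forall z (Rxy & Rxz -> exists w (Ryw & Rzw)).
F1: satisfies the condition.
F2: fails — Rae and Rae but e and e have no common successor.
F3: fails — Rts and Rts but s and s have no common successor.
F4: fails — R10 and R10 but 0 and 0 have no common successor.
F5: satisfies the condition.
Valid on: F1, F5.

F1, F5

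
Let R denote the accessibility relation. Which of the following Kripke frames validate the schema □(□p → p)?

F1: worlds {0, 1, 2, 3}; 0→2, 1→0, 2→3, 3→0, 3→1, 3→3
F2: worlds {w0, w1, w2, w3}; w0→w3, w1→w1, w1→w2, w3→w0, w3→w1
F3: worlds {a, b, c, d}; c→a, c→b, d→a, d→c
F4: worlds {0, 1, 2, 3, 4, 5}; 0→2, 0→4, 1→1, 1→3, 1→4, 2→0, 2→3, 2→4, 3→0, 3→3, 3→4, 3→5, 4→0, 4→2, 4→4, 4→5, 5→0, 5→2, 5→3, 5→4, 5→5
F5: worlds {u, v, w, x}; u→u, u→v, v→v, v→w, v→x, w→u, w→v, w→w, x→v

This is the axiom for shift-reflexivity; its first-order frame correspondent is ∀x ∀y (Rxy → Ryy).
F1: fails — R10 but not R00.
F2: fails — Rw1w2 but not Rw2w2.
F3: fails — Rca but not Raa.
F4: fails — R20 but not R00.
F5: fails — Rvx but not Rxx.
Valid on no frame.

none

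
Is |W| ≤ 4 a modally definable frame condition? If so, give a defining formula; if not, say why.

No

If a class were modally definable it would be closed under disjoint unions (Goldblatt–Thomason).
Any modal formula valid on each of 5 disjoint one-world frames is valid on their disjoint union (validity is preserved under disjoint unions). Each one-world frame has |W|=1≤4, but the union has |W|=5.
Hence having at most 4 worlds is not modally definable.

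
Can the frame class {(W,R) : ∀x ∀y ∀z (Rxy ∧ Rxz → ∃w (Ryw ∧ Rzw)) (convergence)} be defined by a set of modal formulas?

Yes — defined by ◇□r → □◇r

This is a Sahlqvist condition; the .2 axiom ◇□r → □◇r defines it.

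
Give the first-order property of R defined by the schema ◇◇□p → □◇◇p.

∀x ∀y ∀z ((xR²y ∧ xRz) → ∃w (yRw ∧ zR²w))

This is a Sahlqvist (Geach-type) schema ◇^2□^1p → □^1◇^2p.
First-order correspondent: ∀x ∀y ∀z ((xR²y ∧ xRz) → ∃w (yRw ∧ zR²w)).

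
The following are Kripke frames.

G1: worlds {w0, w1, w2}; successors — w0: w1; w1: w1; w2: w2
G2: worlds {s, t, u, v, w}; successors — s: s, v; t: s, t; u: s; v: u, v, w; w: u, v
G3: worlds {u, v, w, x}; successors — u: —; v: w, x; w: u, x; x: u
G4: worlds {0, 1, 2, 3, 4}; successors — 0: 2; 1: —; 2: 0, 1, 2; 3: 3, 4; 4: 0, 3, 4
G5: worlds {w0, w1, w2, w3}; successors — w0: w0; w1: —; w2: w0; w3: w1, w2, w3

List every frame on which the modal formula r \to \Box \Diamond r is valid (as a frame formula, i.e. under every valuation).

none

The schema corresponds to symmetry: \forall x \forall y (Rxy \to Ryx).
G1: fails — Rw0w1 but not Rw1w0.
G2: fails — Rwu but not Ruw.
G3: fails — Rwu but not Ruw.
G4: fails — R40 but not R04.
G5: fails — Rw3w1 but not Rw1w3.
Valid on no frame.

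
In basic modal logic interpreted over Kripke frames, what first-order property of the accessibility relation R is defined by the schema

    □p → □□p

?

transitivity: ∀x ∀y ∀z (Rxy ∧ Ryz → Rxz)

Suppose □p→□□p is valid. Take Rxy, Ryz and set V(p)={w : Rxw}. Then □p at x, so □□p at x, so □p at y, so p at z, i.e. Rxz.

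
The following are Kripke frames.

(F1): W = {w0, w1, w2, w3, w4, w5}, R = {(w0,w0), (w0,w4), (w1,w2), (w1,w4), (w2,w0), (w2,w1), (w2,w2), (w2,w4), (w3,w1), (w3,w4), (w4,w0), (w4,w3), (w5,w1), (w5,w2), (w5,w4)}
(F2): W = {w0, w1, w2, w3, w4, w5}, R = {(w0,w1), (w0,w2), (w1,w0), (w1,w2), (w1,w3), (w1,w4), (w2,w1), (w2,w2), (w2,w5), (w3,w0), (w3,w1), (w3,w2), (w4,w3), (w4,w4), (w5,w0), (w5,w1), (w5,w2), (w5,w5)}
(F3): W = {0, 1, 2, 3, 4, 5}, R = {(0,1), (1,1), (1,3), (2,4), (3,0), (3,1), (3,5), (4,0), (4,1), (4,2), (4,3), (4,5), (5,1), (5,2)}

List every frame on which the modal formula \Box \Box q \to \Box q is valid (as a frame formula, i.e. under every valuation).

This is the axiom for density; its first-order frame correspondent is \forall x \forall y (Rxy \to \exists z (Rxz \wedge Rzy)).
(F1): fails — Rw3w1 but no z with Rw3z and Rzw1.
(F2): satisfies the condition.
(F3): fails — R24 but no z with R2z and Rz4.
Valid on: (F2).

(F2)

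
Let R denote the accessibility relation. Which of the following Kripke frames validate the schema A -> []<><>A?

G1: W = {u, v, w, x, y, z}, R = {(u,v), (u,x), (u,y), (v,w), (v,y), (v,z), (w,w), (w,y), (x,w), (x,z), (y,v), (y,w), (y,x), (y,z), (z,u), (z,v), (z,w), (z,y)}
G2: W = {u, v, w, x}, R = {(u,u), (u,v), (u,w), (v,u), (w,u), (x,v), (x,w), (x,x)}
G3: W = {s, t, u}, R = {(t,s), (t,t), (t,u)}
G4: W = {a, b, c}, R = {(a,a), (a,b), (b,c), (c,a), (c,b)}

Frame correspondent (Sahlqvist): forall x forall z (xRz -> exists w (x = w & z R^2 w)) — i.e. a generalized confluence (Geach) condition.
G1: condition met.
G2: fails — xRv but no t with x=t and vR²t.
G3: fails — tRs but no w with t=w and sR²w.
G4: fails — cRb but no w with c=w and bR²w.

G1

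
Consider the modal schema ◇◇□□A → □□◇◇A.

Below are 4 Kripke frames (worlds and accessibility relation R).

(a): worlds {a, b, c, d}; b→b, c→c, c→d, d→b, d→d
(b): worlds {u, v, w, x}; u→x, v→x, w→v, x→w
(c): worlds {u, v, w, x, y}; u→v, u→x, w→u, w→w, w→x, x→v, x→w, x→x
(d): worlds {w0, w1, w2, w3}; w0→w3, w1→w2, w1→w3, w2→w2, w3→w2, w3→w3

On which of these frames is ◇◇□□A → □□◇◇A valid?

Frame correspondent (Sahlqvist): ∀x ∀y ∀z ((xR²y ∧ xR²z) → ∃w (yR²w ∧ zR²w)) — i.e. a generalized confluence (Geach) condition.
(a): holds.
(b): holds.
(c): fails — uR²v, uR²v but no t with vR²t and vR²t.
(d): holds.
Valid on: (a), (b), (d).

(a), (b), (d)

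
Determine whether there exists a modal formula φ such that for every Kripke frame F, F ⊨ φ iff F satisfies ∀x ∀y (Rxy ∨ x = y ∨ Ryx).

Modal frame validity is preserved under disjoint unions.
Take 3 disjoint single-world reflexive frames: each is trivially connected, but their disjoint union has 3 worlds with no edge between distinct components, so it is not connected.
So the class is not modally definable.

No — not modally definable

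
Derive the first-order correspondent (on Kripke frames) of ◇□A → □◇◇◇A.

∀x ∀y ∀z ((xRy ∧ xRz) → ∃w (yRw ∧ zR³w))

This is a Sahlqvist (Geach-type) schema ◇^1□^1A → □^1◇^3A.
First-order correspondent: ∀x ∀y ∀z ((xRy ∧ xRz) → ∃w (yRw ∧ zR³w)).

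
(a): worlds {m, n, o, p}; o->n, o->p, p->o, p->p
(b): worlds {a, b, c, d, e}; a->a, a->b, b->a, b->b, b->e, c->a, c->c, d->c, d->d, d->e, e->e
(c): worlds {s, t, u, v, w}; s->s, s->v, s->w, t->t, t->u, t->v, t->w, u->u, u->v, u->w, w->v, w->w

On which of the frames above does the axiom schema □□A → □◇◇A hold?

(b)

Frame correspondent (Sahlqvist): ∀x ∀z (xRz → ∃w (xR²w ∧ zR²w)) — i.e. a generalized confluence (Geach) condition.
(a): fails — oRn but no w with oR²w and nR²w.
(b): ✓.
(c): fails — sRv but no w* with sR²w* and vR²w*.
Valid on: (b).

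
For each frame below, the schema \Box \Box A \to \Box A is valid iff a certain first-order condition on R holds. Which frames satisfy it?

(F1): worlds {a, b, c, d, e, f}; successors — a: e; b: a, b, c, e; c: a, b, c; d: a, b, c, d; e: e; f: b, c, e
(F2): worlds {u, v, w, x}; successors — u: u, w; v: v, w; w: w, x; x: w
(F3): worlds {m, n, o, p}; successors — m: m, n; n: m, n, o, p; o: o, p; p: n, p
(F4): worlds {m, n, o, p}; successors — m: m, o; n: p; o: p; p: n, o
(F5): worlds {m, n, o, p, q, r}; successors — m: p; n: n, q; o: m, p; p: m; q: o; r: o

Frame correspondent (Sahlqvist): \forall x \forall y (Rxy \to \exists z (Rxz \wedge Rzy)) — i.e. density.
(F1): ✓.
(F2): ✓.
(F3): ✓.
(F4): fails — Rop but no z with Roz and Rzp.
(F5): fails — Rpm but no z with Rpz and Rzm.

(F1), (F2), (F3)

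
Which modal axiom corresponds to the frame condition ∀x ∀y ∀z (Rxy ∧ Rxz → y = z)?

◇s → □s

The condition is partial functionality. The CD schema ◇s → □s defines it.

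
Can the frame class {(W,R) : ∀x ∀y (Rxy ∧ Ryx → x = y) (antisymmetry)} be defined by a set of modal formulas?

If a class were modally definable it would be closed under surjective bounded morphisms (Goldblatt–Thomason).
The 6-cycle (worlds s,t,u,v,w,x with s→t→u→v→w→x→s) is antisymmetric. Sending even-indexed worlds to s and odd-indexed worlds to t is a surjective bounded morphism onto the two-world frame with s↔t, which is not antisymmetric.
So no modal formula (or set of formulas) defines exactly the antisymmetric frames.

No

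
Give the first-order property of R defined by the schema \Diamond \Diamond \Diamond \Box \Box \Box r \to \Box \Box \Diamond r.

\forall x \forall y \forall z ((x R^3 y \wedge x R^2 z) \to \exists w (y R^3 w \wedge zRw))

This is a Sahlqvist (Geach-type) schema ◇^3□^3r → □^2◇^1r.
Minimal-valuation argument: fix x; take any y with xR^3y and any z with xR^2z. Set V(r) to the set of worlds R-reachable from y in exactly 3 steps. Then □^3r holds at y, so the antecedent holds at x; validity forces ◇^1r at z, giving a w with zR^1w and yR^3w.
First-order correspondent: \forall x \forall y \forall z ((x R^3 y \wedge x R^2 z) \to \exists w (y R^3 w \wedge zRw)).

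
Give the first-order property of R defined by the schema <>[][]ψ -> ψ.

forall x forall y (xRy -> exists w (y R^2 w & x = w))

This is a Sahlqvist (Geach-type) schema ◇^1□^2ψ → □^0◇^0ψ.
Minimal-valuation argument: fix x; take any y with xR^1y and any z with xR^0z. Set V(ψ) to the set of worlds R-reachable from y in exactly 2 steps. Then □^2ψ holds at y, so the antecedent holds at x; validity forces ◇^0ψ at z, giving a w with zR^0w and yR^2w.
First-order correspondent: forall x forall y (xRy -> exists w (y R^2 w & x = w)).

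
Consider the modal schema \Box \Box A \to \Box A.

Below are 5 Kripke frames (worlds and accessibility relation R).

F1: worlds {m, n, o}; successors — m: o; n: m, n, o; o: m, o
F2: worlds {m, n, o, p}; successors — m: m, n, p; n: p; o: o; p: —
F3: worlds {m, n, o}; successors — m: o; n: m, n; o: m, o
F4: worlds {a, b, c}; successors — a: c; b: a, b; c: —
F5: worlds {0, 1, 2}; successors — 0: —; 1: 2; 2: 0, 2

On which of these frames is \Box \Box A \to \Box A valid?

The schema corresponds to density: \forall x \forall y (Rxy \to \exists z (Rxz \wedge Rzy)).
F1: holds.
F2: fails — Rnp but no z with Rnz and Rzp.
F3: holds.
F4: fails — Rac but no z with Raz and Rzc.
F5: holds.
Valid on: F1, F3, F5.

F1, F3, F5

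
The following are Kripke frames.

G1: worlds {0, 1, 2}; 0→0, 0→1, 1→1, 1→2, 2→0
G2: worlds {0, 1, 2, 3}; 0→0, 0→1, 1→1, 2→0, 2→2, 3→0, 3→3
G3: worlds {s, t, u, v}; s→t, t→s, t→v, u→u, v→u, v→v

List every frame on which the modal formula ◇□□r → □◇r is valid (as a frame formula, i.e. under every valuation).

G1, G2

This is the axiom for a generalized confluence (Geach) condition; its first-order frame correspondent is ∀x ∀y ∀z ((xRy ∧ xRz) → ∃w (yR²w ∧ zRw)).
G1: condition met.
G2: condition met.
G3: fails — tRs, tRs but no w with sR²w and sRw.
Valid on: G1, G2.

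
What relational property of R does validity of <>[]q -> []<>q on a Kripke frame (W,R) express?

convergence: forall x forall y forall z (Rxy & Rxz -> exists w (Ryw & Rzw))

Suppose ◇□q→□◇q is valid. Take Rxy, Rxz and set V(q)={w : Ryw}. Then □q at y so ◇□q at x, so □◇q at x, so ◇q at z, giving w with Rzw and Ryw.
The converse is a direct semantic check.
Frame condition: forall x forall y forall z (Rxy & Rxz -> exists w (Ryw & Rzw)).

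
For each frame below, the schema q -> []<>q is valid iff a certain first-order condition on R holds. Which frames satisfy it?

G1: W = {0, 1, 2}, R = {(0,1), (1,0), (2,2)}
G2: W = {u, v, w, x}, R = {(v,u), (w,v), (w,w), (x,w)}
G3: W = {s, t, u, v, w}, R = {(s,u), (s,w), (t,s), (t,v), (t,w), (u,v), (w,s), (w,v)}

Frame correspondent (Sahlqvist): forall x forall y (Rxy -> Ryx) — i.e. symmetry.
G1: condition met.
G2: fails — Rvu but not Ruv.
G3: fails — Ruv but not Rvu.

G1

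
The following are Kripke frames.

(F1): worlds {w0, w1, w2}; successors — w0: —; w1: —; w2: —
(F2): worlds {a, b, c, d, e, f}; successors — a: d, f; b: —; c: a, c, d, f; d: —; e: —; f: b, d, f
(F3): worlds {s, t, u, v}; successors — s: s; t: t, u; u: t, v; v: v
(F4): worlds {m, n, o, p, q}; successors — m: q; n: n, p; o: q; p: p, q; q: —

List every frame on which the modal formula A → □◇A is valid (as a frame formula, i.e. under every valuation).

(F1)

The schema corresponds to symmetry: ∀x ∀y (Rxy → Ryx).
(F1): condition met.
(F2): fails — Rcd but not Rdc.
(F3): fails — Ruv but not Rvu.
(F4): fails — Roq but not Rqo.
Valid on: (F1).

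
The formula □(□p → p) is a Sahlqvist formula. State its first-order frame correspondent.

shift-reflexivity

This schema is the T□ axiom.
Its frame correspondent is shift-reflexivity — ∀x ∀y (Rxy → Ryy).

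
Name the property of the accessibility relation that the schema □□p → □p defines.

density

Suppose □□p→□p is valid. Take Rxy and set V(p)={w : xR²w}. Then □□p at x, so □p at x, so p at y, i.e. ∃z(Rxz∧Rzy).
Conversely, any frame satisfying ∀x ∀y (Rxy → ∃z (Rxz ∧ Rzy)) validates the schema.
So the correspondent is density.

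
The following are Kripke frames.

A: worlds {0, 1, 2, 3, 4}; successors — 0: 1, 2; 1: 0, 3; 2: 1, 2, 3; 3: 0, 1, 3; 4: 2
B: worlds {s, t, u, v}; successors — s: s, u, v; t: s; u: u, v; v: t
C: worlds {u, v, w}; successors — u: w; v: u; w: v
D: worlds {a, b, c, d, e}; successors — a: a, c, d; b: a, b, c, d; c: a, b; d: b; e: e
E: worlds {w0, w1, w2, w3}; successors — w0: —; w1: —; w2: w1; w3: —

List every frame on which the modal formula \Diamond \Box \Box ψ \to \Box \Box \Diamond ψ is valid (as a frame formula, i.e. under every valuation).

This is the axiom for a generalized confluence (Geach) condition; its first-order frame correspondent is \forall x \forall y \forall z ((xRy \wedge x R^2 z) \to \exists w (y R^2 w \wedge zRw)).
A: condition met.
B: fails — sRu, sR²t but no w with uR²w and tRw.
C: condition met.
D: condition met.
E: condition met.

A, C, D, E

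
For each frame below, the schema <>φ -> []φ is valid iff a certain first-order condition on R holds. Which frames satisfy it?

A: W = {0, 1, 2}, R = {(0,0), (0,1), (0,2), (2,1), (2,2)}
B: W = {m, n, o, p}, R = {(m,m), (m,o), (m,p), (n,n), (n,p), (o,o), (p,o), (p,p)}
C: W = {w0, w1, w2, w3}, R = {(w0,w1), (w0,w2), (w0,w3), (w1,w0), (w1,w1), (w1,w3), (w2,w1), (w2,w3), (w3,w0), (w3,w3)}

The schema corresponds to partial functionality: forall x forall y forall z (Rxy & Rxz -> y = z).
A: fails — 0 sees both 0 and 1.
B: fails — m sees both m and o.
C: fails — w0 sees both w1 and w2.
Valid on no frame.

none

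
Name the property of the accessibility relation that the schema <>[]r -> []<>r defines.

Suppose ◇□r→□◇r is valid. Take Rxy, Rxz and set V(r)={w : Ryw}. Then □r at y so ◇□r at x, so □◇r at x, so ◇r at z, giving w with Rzw and Ryw.
The converse is a direct semantic check.
Frame condition: forall x forall y forall z (Rxy & Rxz -> exists w (Ryw & Rzw)).

convergence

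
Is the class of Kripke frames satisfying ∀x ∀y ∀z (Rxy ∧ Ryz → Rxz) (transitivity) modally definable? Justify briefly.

Definable; □r → □□r defines it

This is a Sahlqvist condition; the 4 axiom □r → □□r defines it.
Suppose □r→□□r is valid. Take Rxy, Ryz and set V(r)={w : Rxw}. Then □r at x, so □□r at x, so □r at y, so r at z, i.e. Rxz.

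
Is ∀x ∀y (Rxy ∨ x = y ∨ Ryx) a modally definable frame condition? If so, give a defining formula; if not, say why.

No — not modally definable

If a class were modally definable it would be closed under disjoint unions (Goldblatt–Thomason).
Take 2 disjoint single-world reflexive frames: each is trivially connected, but their disjoint union has 2 worlds with no edge between distinct components, so it is not connected.
Hence connectedness of R is not modally definable.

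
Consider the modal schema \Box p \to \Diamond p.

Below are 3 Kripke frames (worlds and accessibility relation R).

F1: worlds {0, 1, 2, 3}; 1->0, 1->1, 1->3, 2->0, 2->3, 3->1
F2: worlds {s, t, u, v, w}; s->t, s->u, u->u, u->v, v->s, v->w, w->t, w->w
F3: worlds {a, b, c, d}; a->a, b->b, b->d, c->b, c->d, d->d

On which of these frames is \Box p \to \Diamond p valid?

The schema corresponds to seriality: \forall x \exists y Rxy.
F1: fails — world 0 has no successor.
F2: fails — world t has no successor.
F3: condition met.
Valid on: F3.

F3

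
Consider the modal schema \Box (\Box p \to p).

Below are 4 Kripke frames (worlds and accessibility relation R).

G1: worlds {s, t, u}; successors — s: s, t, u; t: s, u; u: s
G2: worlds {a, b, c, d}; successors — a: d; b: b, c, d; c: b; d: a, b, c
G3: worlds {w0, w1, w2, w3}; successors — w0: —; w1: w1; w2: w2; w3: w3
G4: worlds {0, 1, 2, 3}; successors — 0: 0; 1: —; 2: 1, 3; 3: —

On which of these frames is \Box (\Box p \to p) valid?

This is the axiom for shift-reflexivity; its first-order frame correspondent is \forall x \forall y (Rxy \to Ryy).
G1: fails — Rtu but not Ruu.
G2: fails — Rbc but not Rcc.
G3: holds.
G4: fails — R23 but not R33.

G3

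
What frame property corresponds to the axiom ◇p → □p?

partial functionality

Suppose ◇p→□p is valid. Take Rxy, Rxz and set V(p)={y}. Then ◇p at x, so □p at x, so p at z, i.e. z=y.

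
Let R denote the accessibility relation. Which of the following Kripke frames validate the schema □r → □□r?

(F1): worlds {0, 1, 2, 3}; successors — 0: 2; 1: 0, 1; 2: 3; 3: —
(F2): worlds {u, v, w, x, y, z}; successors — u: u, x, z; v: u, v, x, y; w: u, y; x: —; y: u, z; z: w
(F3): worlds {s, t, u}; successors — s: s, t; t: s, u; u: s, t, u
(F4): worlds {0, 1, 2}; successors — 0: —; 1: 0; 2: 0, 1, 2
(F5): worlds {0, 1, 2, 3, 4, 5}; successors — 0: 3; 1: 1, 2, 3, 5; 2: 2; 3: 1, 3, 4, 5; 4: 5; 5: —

(F4)

The schema corresponds to transitivity: ∀x ∀y ∀z (Rxy ∧ Ryz → Rxz).
(F1): fails — R10 and R02 but not R12.
(F2): fails — Ruz and Rzw but not Ruw.
(F3): fails — Rts and Rst but not Rtt.
(F4): holds.
(F5): fails — R31 and R12 but not R32.
Valid on: (F4).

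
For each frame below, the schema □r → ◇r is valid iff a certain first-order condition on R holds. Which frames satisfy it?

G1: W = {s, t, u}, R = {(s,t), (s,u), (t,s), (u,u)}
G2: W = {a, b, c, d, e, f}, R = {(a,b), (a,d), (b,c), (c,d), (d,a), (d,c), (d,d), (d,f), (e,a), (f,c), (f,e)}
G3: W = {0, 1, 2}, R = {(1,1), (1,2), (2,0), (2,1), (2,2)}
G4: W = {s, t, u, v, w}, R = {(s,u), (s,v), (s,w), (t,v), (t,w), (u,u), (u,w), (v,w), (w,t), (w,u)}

This is the axiom for seriality; its first-order frame correspondent is ∀x ∃y Rxy.
G1: condition met.
G2: condition met.
G3: fails — world 0 has no successor.
G4: condition met.
Valid on: G1, G2, G4.

G1, G2, G4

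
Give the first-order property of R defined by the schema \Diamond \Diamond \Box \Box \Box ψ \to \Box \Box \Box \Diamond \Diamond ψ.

\forall x \forall y \forall z ((x R^2 y \wedge x R^3 z) \to \exists w (y R^3 w \wedge z R^2 w))

This is a Sahlqvist (Geach-type) schema ◇^2□^3ψ → □^3◇^2ψ.
Minimal-valuation argument: fix x; take any y with xR^2y and any z with xR^3z. Set V(ψ) to the set of worlds R-reachable from y in exactly 3 steps. Then □^3ψ holds at y, so the antecedent holds at x; validity forces ◇^2ψ at z, giving a w with zR^2w and yR^3w.
First-order correspondent: \forall x \forall y \forall z ((x R^2 y \wedge x R^3 z) \to \exists w (y R^3 w \wedge z R^2 w)).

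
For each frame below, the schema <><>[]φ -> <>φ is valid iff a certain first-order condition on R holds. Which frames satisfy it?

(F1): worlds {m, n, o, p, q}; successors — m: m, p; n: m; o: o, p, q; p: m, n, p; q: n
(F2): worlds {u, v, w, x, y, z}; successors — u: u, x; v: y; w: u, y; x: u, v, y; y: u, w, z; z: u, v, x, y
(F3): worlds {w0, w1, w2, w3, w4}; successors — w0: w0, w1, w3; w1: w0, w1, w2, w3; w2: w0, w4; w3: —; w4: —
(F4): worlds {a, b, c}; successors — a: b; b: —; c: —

The schema corresponds to a generalized confluence (Geach) condition: forall x forall y (x R^2 y -> exists w (yRw & xRw)).
(F1): fails — oR²n but no w with nRw and oRw.
(F2): fails — uR²v but no t with vRt and uRt.
(F3): fails — w0R²w3 but no w with w3Rw and w0Rw.
(F4): satisfies the condition.

(F4)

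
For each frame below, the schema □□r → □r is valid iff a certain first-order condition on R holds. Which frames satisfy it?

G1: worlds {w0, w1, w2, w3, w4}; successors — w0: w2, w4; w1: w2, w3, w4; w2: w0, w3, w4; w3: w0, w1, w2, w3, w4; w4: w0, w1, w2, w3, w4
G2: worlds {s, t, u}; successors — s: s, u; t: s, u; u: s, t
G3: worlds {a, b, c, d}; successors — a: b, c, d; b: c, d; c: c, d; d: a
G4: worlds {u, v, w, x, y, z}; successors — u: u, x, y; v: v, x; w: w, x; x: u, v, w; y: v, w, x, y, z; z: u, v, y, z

G1, G4

This is the axiom for density; its first-order frame correspondent is ∀x ∀y (Rxy → ∃z (Rxz ∧ Rzy)).
G1: holds.
G2: fails — Rut but no z with Ruz and Rzt.
G3: fails — Rab but no z with Raz and Rzb.
G4: holds.
Valid on: G1, G4.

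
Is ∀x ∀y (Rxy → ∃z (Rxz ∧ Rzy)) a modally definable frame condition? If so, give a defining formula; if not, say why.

Definable; □□p → □p defines it

This is a Sahlqvist condition; the C4 axiom □□p → □p defines it.
Suppose □□p→□p is valid. Take Rxy and set V(p)={w : xR²w}. Then □□p at x, so □p at x, so p at y, i.e. ∃z(Rxz∧Rzy).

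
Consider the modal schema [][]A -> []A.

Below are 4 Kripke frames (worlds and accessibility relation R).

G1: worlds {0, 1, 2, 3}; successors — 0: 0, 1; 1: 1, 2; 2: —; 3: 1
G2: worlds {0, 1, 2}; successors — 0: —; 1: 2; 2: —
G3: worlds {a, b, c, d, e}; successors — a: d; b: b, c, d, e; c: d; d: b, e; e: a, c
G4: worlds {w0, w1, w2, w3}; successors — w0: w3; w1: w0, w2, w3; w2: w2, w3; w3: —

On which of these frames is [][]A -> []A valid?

G1

This is the axiom for density; its first-order frame correspondent is forall x forall y (Rxy -> exists z (Rxz & Rzy)).
G1: condition met.
G2: fails — R12 but no z with R1z and Rz2.
G3: fails — Rcd but no z with Rcz and Rzd.
G4: fails — Rw1w0 but no z with Rw1z and Rzw0.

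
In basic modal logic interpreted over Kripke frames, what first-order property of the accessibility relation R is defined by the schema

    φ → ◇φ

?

reflexivity: ∀x Rxx

Equivalently (dual form): □φ → φ.
Suppose □φ→φ is valid. At any x set V(φ)={w : Rxw}. Then □φ holds at x, so φ holds at x, i.e. Rxx.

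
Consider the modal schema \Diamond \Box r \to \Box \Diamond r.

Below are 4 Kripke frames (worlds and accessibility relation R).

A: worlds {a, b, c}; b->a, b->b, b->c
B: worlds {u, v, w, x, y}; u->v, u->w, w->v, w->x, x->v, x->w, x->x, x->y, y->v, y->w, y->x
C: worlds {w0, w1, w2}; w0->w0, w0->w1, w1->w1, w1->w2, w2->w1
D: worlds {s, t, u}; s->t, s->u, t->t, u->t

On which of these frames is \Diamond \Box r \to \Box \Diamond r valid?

The schema corresponds to convergence: \forall x \forall y \forall z (Rxy \wedge Rxz \to \exists w (Ryw \wedge Rzw)).
A: fails — Rba and Rba but a and a have no common successor.
B: fails — Ruv and Ruv but v and v have no common successor.
C: holds.
D: holds.
Valid on: C, D.

C, D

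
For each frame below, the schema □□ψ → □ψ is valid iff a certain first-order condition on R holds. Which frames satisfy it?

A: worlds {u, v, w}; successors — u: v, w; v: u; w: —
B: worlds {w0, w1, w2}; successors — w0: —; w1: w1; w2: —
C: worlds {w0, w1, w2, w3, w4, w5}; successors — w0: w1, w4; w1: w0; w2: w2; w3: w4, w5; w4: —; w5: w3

B

The schema corresponds to density: ∀x ∀y (Rxy → ∃z (Rxz ∧ Rzy)).
A: fails — Ruv but no z with Ruz and Rzv.
B: holds.
C: fails — Rw1w0 but no z with Rw1z and Rzw0.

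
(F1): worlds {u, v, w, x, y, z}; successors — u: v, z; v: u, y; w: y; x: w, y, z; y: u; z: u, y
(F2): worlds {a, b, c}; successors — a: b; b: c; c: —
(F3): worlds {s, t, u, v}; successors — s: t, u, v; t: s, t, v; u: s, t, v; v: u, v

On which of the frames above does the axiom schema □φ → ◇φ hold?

This is the axiom for seriality; its first-order frame correspondent is ∀x ∃y Rxy.
(F1): satisfies the condition.
(F2): fails — world c has no successor.
(F3): satisfies the condition.
Valid on: (F1), (F3).

(F1), (F3)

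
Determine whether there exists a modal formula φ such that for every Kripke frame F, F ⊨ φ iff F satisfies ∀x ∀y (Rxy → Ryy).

Definable; □(□q → q) defines it

The condition is shift-reflexivity. A defining modal formula is □(□q → q).
Suppose □(□q→q) is valid. Take Rxy and set V(q)={w : Ryw}. Then at y, □q holds; since □(□q→q) at x, □q→q at y, so q at y, i.e. Ryy.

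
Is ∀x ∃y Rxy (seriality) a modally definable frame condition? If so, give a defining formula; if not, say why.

Definable; □p → ◇p defines it

This is a Sahlqvist condition; the D axiom □p → ◇p defines it.
Suppose □p→◇p is valid. At any x set V(p)=W. Then □p at x, so ◇p at x, so x has a successor.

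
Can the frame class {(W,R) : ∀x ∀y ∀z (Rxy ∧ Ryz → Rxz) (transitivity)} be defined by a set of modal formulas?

The condition is transitivity. A defining modal formula is □q → □□q.
Suppose □q→□□q is valid. Take Rxy, Ryz and set V(q)={w : Rxw}. Then □q at x, so □□q at x, so □q at y, so q at z, i.e. Rxz.

Definable; □q → □□q defines it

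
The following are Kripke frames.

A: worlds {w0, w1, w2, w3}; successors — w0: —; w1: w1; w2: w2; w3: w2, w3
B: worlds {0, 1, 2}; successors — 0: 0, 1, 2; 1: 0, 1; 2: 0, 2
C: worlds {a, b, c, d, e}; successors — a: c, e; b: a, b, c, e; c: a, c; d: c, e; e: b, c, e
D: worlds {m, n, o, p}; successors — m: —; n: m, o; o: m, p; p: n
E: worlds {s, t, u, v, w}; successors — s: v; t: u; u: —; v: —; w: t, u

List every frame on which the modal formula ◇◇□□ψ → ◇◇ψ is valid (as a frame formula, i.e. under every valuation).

This is the axiom for a generalized confluence (Geach) condition; its first-order frame correspondent is ∀x ∀y (xR²y → ∃w (yR²w ∧ xR²w)).
A: satisfies the condition.
B: satisfies the condition.
C: satisfies the condition.
D: fails — nR²m but no w with mR²w and nR²w.
E: fails — wR²u but no w* with uR²w* and wR²w*.
Valid on: A, B, C.

A, B, C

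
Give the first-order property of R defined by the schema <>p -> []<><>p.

This is a Sahlqvist (Geach-type) schema ◇^1□^0p → □^1◇^2p.
Minimal-valuation argument: fix x; take any y with xR^1y and any z with xR^1z. Set V(p) to the set of worlds R-reachable from y in exactly 0 steps. Then □^0p holds at y, so the antecedent holds at x; validity forces ◇^2p at z, giving a w with zR^2w and yR^0w.
First-order correspondent: forall x forall y forall z ((xRy & xRz) -> exists w (y = w & z R^2 w)).

forall x forall y forall z ((xRy & xRz) -> exists w (y = w & z R^2 w))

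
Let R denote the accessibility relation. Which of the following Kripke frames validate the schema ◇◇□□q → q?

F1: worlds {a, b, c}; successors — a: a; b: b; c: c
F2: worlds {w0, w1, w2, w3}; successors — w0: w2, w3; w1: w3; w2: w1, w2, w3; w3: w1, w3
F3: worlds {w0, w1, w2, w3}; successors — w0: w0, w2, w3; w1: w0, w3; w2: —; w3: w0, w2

This is the axiom for a generalized confluence (Geach) condition; its first-order frame correspondent is ∀x ∀y (xR²y → ∃w (yR²w ∧ x = w)).
F1: satisfies the condition.
F2: fails — w0R²w1 but no w with w1R²w and w0=w.
F3: fails — w0R²w2 but no w with w2R²w and w0=w.

F1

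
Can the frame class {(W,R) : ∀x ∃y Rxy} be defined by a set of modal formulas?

Yes, by □p → ◇p

This is a Sahlqvist condition; the D axiom □p → ◇p defines it.
Suppose □p→◇p is valid. At any x set V(p)=W. Then □p at x, so ◇p at x, so x has a successor.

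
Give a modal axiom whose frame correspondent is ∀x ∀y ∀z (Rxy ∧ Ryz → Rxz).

This is transitivity; the standard corresponding axiom is 4: □ψ → □□ψ.
Suppose □ψ→□□ψ is valid. Take Rxy, Ryz and set V(ψ)={w : Rxw}. Then □ψ at x, so □□ψ at x, so □ψ at y, so ψ at z, i.e. Rxz.

□ψ → □□ψ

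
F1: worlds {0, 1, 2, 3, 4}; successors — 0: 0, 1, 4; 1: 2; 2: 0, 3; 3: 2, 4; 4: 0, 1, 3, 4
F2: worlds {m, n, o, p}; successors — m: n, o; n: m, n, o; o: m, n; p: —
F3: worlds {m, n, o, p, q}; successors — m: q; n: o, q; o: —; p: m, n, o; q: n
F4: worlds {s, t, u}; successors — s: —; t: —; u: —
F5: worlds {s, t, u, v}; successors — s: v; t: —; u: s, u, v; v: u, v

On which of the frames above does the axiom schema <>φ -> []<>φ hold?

This is the axiom for the Euclidean property; its first-order frame correspondent is forall x forall y forall z (Rxy & Rxz -> Ryz).
F1: fails — R01 and R00 but not R10.
F2: fails — Rmo and Rmo but not Roo.
F3: fails — Rmq and Rmq but not Rqq.
F4: satisfies the condition.
F5: fails — Ruv and Rus but not Rvs.

F4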